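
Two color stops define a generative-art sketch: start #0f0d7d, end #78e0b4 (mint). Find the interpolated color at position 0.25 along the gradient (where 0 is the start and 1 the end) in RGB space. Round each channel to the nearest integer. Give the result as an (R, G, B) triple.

#0f0d7d → (15, 13, 125); #78e0b4 → (120, 224, 180).
R = 15 + 0.25 × (120 − 15) = 15 + 0.25 × 105 = 41.25 → 41
G = 13 + 0.25 × (224 − 13) = 13 + 0.25 × 211 = 65.75 → 66
B = 125 + 0.25 × (180 − 125) = 125 + 0.25 × 55 = 138.75 → 139

(41, 66, 139)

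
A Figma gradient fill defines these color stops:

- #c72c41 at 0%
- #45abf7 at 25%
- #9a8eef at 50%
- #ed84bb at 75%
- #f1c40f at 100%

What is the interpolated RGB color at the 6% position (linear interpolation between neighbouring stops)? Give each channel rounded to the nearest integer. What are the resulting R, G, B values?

6% lies between the 0% and 25% stops, so the local fraction is t = (6 − 0)/(25 − 0) = 6/25 ≈ 0.24.
#c72c41 → (199, 44, 65); #45abf7 → (69, 171, 247).
R = 199 + 0.24 × (69 − 199) = 167.8 → 168
G = 44 + 0.24 × (171 − 44) = 74.48 → 74
B = 65 + 0.24 × (247 − 65) = 108.68 → 109

(168, 74, 109)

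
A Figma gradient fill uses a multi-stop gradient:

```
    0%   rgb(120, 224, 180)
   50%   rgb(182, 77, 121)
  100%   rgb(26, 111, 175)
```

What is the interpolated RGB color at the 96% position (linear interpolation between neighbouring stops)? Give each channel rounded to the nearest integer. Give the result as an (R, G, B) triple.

96% lies between the 50% and 100% stops, so the local fraction is t = (96 − 50)/(100 − 50) = 46/50 ≈ 0.92.
R = 182 + 0.92 × (26 − 182) = 38.48 → 38
G = 77 + 0.92 × (111 − 77) = 108.28 → 108
B = 121 + 0.92 × (175 − 121) = 170.68 → 171

(38, 108, 171)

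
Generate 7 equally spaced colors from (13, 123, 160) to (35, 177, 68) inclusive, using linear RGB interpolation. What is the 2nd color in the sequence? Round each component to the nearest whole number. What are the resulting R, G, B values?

(17, 132, 145)

With 7 swatches and endpoints inclusive, swatch 2 sits at t = (2 − 1)/(7 − 1) = 1/6 ≈ 0.1667.
R = 13 + 0.1667 × (35 − 13) = 16.667 → 17
G = 123 + 0.1667 × (177 − 123) = 132.002 → 132
B = 160 + 0.1667 × (68 − 160) = 144.664 → 145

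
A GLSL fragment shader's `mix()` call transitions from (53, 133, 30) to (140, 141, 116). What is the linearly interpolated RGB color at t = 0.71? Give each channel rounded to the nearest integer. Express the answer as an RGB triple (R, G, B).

R = 53 + 0.71 × (140 − 53) = 53 + 0.71 × 87 = 114.77 → 115
G = 133 + 0.71 × (141 − 133) = 133 + 0.71 × 8 = 138.68 → 139
B = 30 + 0.71 × (116 − 30) = 30 + 0.71 × 86 = 91.06 → 91

(115, 139, 91)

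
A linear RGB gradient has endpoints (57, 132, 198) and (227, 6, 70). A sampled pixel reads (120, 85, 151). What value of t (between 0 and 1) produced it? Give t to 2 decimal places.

Invert the lerp on the R channel (largest span, 170): t = (120 − 57) / (227 − 57) = 63/170 = 0.37059.
Check on G: (85 − 132)/(6 − 132) = 0.373 ✓

0.37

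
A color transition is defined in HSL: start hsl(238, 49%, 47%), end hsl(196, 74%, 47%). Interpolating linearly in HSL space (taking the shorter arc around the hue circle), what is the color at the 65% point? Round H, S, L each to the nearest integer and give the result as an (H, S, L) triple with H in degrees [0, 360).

(211, 65, 47)

Hue arc: Δh = 196 − 238 = -42° (|Δh| ≤ 180, already the shorter path).
H = 238 + 0.65 × (-42) = 210.7 → 211°
S = 49 + 0.65 × (74 − 49) = 65.25 → 65%
L = 47 + 0.65 × (47 − 47) = 47 → 47%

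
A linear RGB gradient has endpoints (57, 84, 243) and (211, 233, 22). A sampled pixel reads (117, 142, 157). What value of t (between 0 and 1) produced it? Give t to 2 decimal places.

Invert the lerp on the B channel (largest span, 221): t = (157 − 243) / (22 − 243) = -86/-221 = 0.38914.
Check on R: (117 − 57)/(211 − 57) = 0.3896 ✓

0.39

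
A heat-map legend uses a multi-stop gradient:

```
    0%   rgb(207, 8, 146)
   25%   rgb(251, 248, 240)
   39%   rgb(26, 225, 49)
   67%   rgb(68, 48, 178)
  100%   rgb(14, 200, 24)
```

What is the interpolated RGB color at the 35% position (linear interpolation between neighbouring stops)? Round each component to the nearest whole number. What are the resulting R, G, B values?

35% lies between the 25% and 39% stops, so the local fraction is t = (35 − 25)/(39 − 25) = 10/14 ≈ 0.7143.
R = 251 + 0.7143 × (26 − 251) = 90.282 → 90
G = 248 + 0.7143 × (225 − 248) = 231.571 → 232
B = 240 + 0.7143 × (49 − 240) = 103.569 → 104

(90, 232, 104)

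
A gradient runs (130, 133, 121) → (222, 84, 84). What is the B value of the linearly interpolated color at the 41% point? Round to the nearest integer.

106

B = 121 + 0.41 × (84 − 121) = 105.83 → 106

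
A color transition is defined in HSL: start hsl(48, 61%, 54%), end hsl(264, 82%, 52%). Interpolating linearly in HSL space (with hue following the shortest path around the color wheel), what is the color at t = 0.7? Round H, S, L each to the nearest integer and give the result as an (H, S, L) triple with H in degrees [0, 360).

Hue: 264 − 48 = 216°, but |216| > 180 so the shorter arc goes the other way: Δh = 216 − 360 = -144°.
H = 48 + 0.7 × (-144) = -52.8 → -53 → -53 mod 360 = 307°
S = 61 + 0.7 × (82 − 61) = 75.7 → 76%
L = 54 + 0.7 × (52 − 54) = 52.6 → 53%

(307, 76, 53)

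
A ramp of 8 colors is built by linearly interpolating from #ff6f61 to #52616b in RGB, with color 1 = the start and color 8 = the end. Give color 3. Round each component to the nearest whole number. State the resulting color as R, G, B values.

With 8 swatches and endpoints inclusive, swatch 3 sits at t = (3 − 1)/(8 − 1) = 2/7 ≈ 0.2857.
#ff6f61 → (255, 111, 97); #52616b → (82, 97, 107).
R = 255 + 0.2857 × (82 − 255) = 205.574 → 206
G = 111 + 0.2857 × (97 − 111) = 107 → 107
B = 97 + 0.2857 × (107 − 97) = 99.857 → 100

(206, 107, 100)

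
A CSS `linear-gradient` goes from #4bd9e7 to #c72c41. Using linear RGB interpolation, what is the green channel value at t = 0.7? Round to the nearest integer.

G₁ = 217 (from #4bd9e7), G₂ = 44 (from #c72c41).
G = 217 + 0.7 × (44 − 217) = 95.9 → 96

96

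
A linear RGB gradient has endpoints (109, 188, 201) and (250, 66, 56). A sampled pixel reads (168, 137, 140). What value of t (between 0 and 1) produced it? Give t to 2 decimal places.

0.42

Invert the lerp on the B channel (largest span, 145): t = (140 − 201) / (56 − 201) = -61/-145 = 0.42069.
Check on R: (168 − 109)/(250 − 109) = 0.4184 ✓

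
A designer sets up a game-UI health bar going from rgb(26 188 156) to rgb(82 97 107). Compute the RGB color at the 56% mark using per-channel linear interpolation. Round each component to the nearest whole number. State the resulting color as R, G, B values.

56% corresponds to t = 0.56.
R = 26 + 0.56 × (82 − 26) = 26 + 0.56 × 56 = 57.36 → 57
G = 188 + 0.56 × (97 − 188) = 188 + 0.56 × -91 = 137.04 → 137
B = 156 + 0.56 × (107 − 156) = 156 + 0.56 × -49 = 128.56 → 129

(57, 137, 129)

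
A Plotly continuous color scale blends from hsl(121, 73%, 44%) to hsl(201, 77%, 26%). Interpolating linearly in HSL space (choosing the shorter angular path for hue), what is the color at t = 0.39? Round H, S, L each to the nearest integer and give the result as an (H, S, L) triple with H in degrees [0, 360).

(152, 75, 37)

Hue arc: Δh = 201 − 121 = 80° (|Δh| ≤ 180, already the shorter path).
H = 121 + 0.39 × (80) = 152.2 → 152°
S = 73 + 0.39 × (77 − 73) = 74.56 → 75%
L = 44 + 0.39 × (26 − 44) = 36.98 → 37%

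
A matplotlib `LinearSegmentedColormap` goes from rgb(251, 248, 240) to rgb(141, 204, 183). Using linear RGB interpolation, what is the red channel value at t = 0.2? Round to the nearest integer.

R = 251 + 0.2 × (141 − 251) = 229 → 229

229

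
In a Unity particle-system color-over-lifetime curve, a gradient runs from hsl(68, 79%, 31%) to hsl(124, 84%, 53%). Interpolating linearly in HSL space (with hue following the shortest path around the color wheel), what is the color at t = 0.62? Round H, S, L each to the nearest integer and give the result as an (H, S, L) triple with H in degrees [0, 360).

Hue arc: Δh = 124 − 68 = 56° (|Δh| ≤ 180, already the shorter path).
H = 68 + 0.62 × (56) = 102.72 → 103°
S = 79 + 0.62 × (84 − 79) = 82.1 → 82%
L = 31 + 0.62 × (53 − 31) = 44.64 → 45%

(103, 82, 45)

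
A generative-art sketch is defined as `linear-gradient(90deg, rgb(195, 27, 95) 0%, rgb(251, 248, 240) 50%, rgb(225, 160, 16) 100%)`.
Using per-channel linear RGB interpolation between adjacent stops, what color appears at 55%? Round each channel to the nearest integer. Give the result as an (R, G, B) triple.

55% lies between the 50% and 100% stops, so the local fraction is t = (55 − 50)/(100 − 50) = 5/50 ≈ 0.1.
R = 251 + 0.1 × (225 − 251) = 248.4 → 248
G = 248 + 0.1 × (160 − 248) = 239.2 → 239
B = 240 + 0.1 × (16 − 240) = 217.6 → 218

(248, 239, 218)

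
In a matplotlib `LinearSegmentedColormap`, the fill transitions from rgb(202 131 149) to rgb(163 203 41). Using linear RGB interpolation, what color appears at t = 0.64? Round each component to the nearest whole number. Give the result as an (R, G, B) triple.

(177, 177, 80)

R = 202 + 0.64 × (163 − 202) = 202 + 0.64 × -39 = 177.04 → 177
G = 131 + 0.64 × (203 − 131) = 131 + 0.64 × 72 = 177.08 → 177
B = 149 + 0.64 × (41 − 149) = 149 + 0.64 × -108 = 79.88 → 80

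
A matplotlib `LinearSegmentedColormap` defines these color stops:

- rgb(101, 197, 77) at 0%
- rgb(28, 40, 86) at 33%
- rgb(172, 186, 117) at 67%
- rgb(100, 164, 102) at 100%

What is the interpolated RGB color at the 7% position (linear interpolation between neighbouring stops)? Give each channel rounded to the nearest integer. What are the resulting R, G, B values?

7% lies between the 0% and 33% stops, so the local fraction is t = (7 − 0)/(33 − 0) = 7/33 ≈ 0.2121.
R = 101 + 0.2121 × (28 − 101) = 85.517 → 86
G = 197 + 0.2121 × (40 − 197) = 163.7 → 164
B = 77 + 0.2121 × (86 − 77) = 78.909 → 79

(86, 164, 79)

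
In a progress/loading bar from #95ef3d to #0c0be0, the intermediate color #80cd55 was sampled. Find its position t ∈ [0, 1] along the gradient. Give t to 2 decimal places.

Invert the lerp on the G channel (largest span, 228): t = (205 − 239) / (11 − 239) = -34/-228 = 0.14912.
Check on R: (128 − 149)/(12 − 149) = 0.1533 ✓

0.15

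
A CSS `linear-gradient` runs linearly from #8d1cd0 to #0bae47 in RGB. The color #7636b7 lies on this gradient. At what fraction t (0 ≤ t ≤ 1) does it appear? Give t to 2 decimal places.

Invert the lerp on the G channel (largest span, 146): t = (54 − 28) / (174 − 28) = 26/146 = 0.17808.
Check on R: (118 − 141)/(11 − 141) = 0.1769 ✓

0.18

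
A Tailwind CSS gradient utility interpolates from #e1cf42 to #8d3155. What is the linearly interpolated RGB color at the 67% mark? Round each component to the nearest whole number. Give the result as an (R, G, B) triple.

(169, 101, 79)

#e1cf42 → (225, 207, 66); #8d3155 → (141, 49, 85).
67% corresponds to t = 0.67.
R = 225 + 0.67 × (141 − 225) = 225 + 0.67 × -84 = 168.72 → 169
G = 207 + 0.67 × (49 − 207) = 207 + 0.67 × -158 = 101.14 → 101
B = 66 + 0.67 × (85 − 66) = 66 + 0.67 × 19 = 78.73 → 79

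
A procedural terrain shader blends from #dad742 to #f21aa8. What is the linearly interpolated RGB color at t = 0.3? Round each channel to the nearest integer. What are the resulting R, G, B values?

(225, 158, 97)

#dad742 → (218, 215, 66); #f21aa8 → (242, 26, 168).
R = 218 + 0.3 × (242 − 218) = 218 + 0.3 × 24 = 225.2 → 225
G = 215 + 0.3 × (26 − 215) = 215 + 0.3 × -189 = 158.3 → 158
B = 66 + 0.3 × (168 − 66) = 66 + 0.3 × 102 = 96.6 → 97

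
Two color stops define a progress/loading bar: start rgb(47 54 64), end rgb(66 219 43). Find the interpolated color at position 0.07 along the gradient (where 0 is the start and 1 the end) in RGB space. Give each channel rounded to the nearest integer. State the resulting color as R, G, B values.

R = 47 + 0.07 × (66 − 47) = 47 + 0.07 × 19 = 48.33 → 48
G = 54 + 0.07 × (219 − 54) = 54 + 0.07 × 165 = 65.55 → 66
B = 64 + 0.07 × (43 − 64) = 64 + 0.07 × -21 = 62.53 → 63

(48, 66, 63)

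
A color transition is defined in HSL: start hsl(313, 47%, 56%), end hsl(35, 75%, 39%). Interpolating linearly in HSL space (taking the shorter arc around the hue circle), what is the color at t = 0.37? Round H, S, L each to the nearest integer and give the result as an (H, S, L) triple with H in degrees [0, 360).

(343, 57, 50)

Hue: 35 − 313 = -278°, but |-278| > 180 so the shorter arc goes the other way: Δh = -278 + 360 = 82°.
H = 313 + 0.37 × (82) = 343.34 → 343°
S = 47 + 0.37 × (75 − 47) = 57.36 → 57%
L = 56 + 0.37 × (39 − 56) = 49.71 → 50%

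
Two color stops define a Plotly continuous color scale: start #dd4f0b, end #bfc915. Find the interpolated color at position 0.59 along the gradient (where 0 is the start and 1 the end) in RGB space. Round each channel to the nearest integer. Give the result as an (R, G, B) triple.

(203, 151, 17)

#dd4f0b → (221, 79, 11); #bfc915 → (191, 201, 21).
R = 221 + 0.59 × (191 − 221) = 221 + 0.59 × -30 = 203.3 → 203
G = 79 + 0.59 × (201 − 79) = 79 + 0.59 × 122 = 150.98 → 151
B = 11 + 0.59 × (21 − 11) = 11 + 0.59 × 10 = 16.9 → 17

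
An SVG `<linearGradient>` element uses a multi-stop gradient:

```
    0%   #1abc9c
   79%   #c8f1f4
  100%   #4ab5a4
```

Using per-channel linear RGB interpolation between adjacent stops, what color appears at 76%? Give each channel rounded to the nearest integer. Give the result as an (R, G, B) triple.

(193, 239, 241)

76% lies between the 0% and 79% stops, so the local fraction is t = (76 − 0)/(79 − 0) = 76/79 ≈ 0.962.
#1abc9c → (26, 188, 156); #c8f1f4 → (200, 241, 244).
R = 26 + 0.962 × (200 − 26) = 193.388 → 193
G = 188 + 0.962 × (241 − 188) = 238.986 → 239
B = 156 + 0.962 × (244 − 156) = 240.656 → 241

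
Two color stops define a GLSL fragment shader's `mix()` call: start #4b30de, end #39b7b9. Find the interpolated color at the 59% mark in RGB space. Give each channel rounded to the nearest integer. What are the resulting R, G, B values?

#4b30de → (75, 48, 222); #39b7b9 → (57, 183, 185).
59% corresponds to t = 0.59.
R = 75 + 0.59 × (57 − 75) = 75 + 0.59 × -18 = 64.38 → 64
G = 48 + 0.59 × (183 − 48) = 48 + 0.59 × 135 = 127.65 → 128
B = 222 + 0.59 × (185 − 222) = 222 + 0.59 × -37 = 200.17 → 200

(64, 128, 200)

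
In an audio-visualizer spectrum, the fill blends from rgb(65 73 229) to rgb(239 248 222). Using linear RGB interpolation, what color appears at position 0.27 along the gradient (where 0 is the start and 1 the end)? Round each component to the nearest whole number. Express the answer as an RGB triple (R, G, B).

(112, 120, 227)

R = 65 + 0.27 × (239 − 65) = 65 + 0.27 × 174 = 111.98 → 112
G = 73 + 0.27 × (248 − 73) = 73 + 0.27 × 175 = 120.25 → 120
B = 229 + 0.27 × (222 − 229) = 229 + 0.27 × -7 = 227.11 → 227
So the blended color is (112, 120, 227), about #7078e3.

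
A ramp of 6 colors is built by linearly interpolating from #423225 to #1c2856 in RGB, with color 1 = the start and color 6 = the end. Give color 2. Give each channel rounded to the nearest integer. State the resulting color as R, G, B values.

With 6 swatches and endpoints inclusive, swatch 2 sits at t = (2 − 1)/(6 − 1) = 1/5 ≈ 0.2.
#423225 → (66, 50, 37); #1c2856 → (28, 40, 86).
R = 66 + 0.2 × (28 − 66) = 58.4 → 58
G = 50 + 0.2 × (40 − 50) = 48 → 48
B = 37 + 0.2 × (86 − 37) = 46.8 → 47

(58, 48, 47)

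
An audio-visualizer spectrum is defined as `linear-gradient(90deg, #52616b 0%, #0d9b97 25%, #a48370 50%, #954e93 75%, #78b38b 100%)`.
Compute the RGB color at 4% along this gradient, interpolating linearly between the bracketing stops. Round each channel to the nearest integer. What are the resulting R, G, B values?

(71, 106, 114)

4% lies between the 0% and 25% stops, so the local fraction is t = (4 − 0)/(25 − 0) = 4/25 ≈ 0.16.
#52616b → (82, 97, 107); #0d9b97 → (13, 155, 151).
R = 82 + 0.16 × (13 − 82) = 70.96 → 71
G = 97 + 0.16 × (155 − 97) = 106.28 → 106
B = 107 + 0.16 × (151 − 107) = 114.04 → 114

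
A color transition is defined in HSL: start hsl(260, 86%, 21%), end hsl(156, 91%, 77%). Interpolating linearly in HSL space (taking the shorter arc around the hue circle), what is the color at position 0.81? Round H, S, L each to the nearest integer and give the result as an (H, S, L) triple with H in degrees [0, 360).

(176, 90, 66)

Hue arc: Δh = 156 − 260 = -104° (|Δh| ≤ 180, already the shorter path).
H = 260 + 0.81 × (-104) = 175.76 → 176°
S = 86 + 0.81 × (91 − 86) = 90.05 → 90%
L = 21 + 0.81 × (77 − 21) = 66.36 → 66%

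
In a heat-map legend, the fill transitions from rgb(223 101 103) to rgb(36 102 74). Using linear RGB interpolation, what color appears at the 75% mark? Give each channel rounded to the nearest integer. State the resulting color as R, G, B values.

(83, 102, 81)

75% corresponds to t = 0.75.
R = 223 + 0.75 × (36 − 223) = 223 + 0.75 × -187 = 82.75 → 83
G = 101 + 0.75 × (102 − 101) = 101 + 0.75 × 1 = 101.75 → 102
B = 103 + 0.75 × (74 − 103) = 103 + 0.75 × -29 = 81.25 → 81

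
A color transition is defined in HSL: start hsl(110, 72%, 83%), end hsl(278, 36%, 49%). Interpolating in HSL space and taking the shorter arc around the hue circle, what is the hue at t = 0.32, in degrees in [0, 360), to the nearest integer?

Hue arc: Δh = 278 − 110 = 168° (|Δh| ≤ 180, already the shorter path).
H = 110 + 0.32 × (168) = 163.76 → 164°

164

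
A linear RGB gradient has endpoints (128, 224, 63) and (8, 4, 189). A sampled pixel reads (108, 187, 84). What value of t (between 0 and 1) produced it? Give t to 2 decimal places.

0.17

Invert the lerp on the G channel (largest span, 220): t = (187 − 224) / (4 − 224) = -37/-220 = 0.16818.
Check on R: (108 − 128)/(8 − 128) = 0.1667 ✓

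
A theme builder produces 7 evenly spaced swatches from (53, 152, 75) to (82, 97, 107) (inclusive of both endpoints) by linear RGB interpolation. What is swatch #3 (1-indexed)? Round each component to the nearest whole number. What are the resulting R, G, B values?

(63, 134, 86)

With 7 swatches and endpoints inclusive, swatch 3 sits at t = (3 − 1)/(7 − 1) = 2/6 ≈ 0.3333.
R = 53 + 0.3333 × (82 − 53) = 62.666 → 63
G = 152 + 0.3333 × (97 − 152) = 133.668 → 134
B = 75 + 0.3333 × (107 − 75) = 85.666 → 86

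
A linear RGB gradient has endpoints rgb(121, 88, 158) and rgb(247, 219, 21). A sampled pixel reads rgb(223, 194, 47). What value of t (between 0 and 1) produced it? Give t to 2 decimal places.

0.81

Invert the lerp on the B channel (largest span, 137): t = (47 − 158) / (21 − 158) = -111/-137 = 0.81022.
Check on R: (223 − 121)/(247 − 121) = 0.8095 ✓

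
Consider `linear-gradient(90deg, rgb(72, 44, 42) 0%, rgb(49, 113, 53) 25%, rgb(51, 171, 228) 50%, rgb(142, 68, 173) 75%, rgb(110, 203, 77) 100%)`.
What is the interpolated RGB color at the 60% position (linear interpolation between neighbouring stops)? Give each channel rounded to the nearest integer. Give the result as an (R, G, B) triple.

(87, 130, 206)

60% lies between the 50% and 75% stops, so the local fraction is t = (60 − 50)/(75 − 50) = 10/25 ≈ 0.4.
R = 51 + 0.4 × (142 − 51) = 87.4 → 87
G = 171 + 0.4 × (68 − 171) = 129.8 → 130
B = 228 + 0.4 × (173 − 228) = 206 → 206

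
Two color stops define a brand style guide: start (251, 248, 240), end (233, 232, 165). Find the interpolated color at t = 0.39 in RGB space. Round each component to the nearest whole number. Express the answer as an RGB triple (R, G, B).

(244, 242, 211)

R = 251 + 0.39 × (233 − 251) = 251 + 0.39 × -18 = 243.98 → 244
G = 248 + 0.39 × (232 − 248) = 248 + 0.39 × -16 = 241.76 → 242
B = 240 + 0.39 × (165 − 240) = 240 + 0.39 × -75 = 210.75 → 211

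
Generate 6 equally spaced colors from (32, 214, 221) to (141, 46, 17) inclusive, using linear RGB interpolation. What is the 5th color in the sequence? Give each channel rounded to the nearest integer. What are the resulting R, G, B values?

(119, 80, 58)

With 6 swatches and endpoints inclusive, swatch 5 sits at t = (5 − 1)/(6 − 1) = 4/5 ≈ 0.8.
R = 32 + 0.8 × (141 − 32) = 119.2 → 119
G = 214 + 0.8 × (46 − 214) = 79.6 → 80
B = 221 + 0.8 × (17 − 221) = 57.8 → 58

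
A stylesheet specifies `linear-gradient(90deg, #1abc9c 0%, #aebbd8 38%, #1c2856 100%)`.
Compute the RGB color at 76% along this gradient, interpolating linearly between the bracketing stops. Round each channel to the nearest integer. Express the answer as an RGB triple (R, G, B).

(85, 97, 136)

76% lies between the 38% and 100% stops, so the local fraction is t = (76 − 38)/(100 − 38) = 38/62 ≈ 0.6129.
#aebbd8 → (174, 187, 216); #1c2856 → (28, 40, 86).
R = 174 + 0.6129 × (28 − 174) = 84.517 → 85
G = 187 + 0.6129 × (40 − 187) = 96.904 → 97
B = 216 + 0.6129 × (86 − 216) = 136.323 → 136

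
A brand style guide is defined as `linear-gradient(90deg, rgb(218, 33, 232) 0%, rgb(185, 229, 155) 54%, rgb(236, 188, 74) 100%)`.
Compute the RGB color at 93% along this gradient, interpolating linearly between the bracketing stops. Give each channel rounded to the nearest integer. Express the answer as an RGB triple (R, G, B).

(228, 194, 86)

93% lies between the 54% and 100% stops, so the local fraction is t = (93 − 54)/(100 − 54) = 39/46 ≈ 0.8478.
R = 185 + 0.8478 × (236 − 185) = 228.238 → 228
G = 229 + 0.8478 × (188 − 229) = 194.24 → 194
B = 155 + 0.8478 × (74 − 155) = 86.328 → 86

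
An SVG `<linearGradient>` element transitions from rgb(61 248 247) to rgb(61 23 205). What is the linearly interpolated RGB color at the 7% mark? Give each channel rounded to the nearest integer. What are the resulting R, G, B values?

(61, 232, 244)

7% corresponds to t = 0.07.
R = 61 + 0.07 × (61 − 61) = 61 + 0.07 × 0 = 61 → 61
G = 248 + 0.07 × (23 − 248) = 248 + 0.07 × -225 = 232.25 → 232
B = 247 + 0.07 × (205 − 247) = 247 + 0.07 × -42 = 244.06 → 244
So the blended color is (61, 232, 244), about #3de8f4.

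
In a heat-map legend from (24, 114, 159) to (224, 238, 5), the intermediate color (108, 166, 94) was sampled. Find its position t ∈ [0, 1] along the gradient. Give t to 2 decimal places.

0.42

Invert the lerp on the R channel (largest span, 200): t = (108 − 24) / (224 − 24) = 84/200 = 0.42.
Check on G: (166 − 114)/(238 − 114) = 0.4194 ✓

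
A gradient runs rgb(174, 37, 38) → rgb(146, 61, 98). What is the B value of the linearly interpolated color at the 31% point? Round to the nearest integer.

B = 38 + 0.31 × (98 − 38) = 56.6 → 57

57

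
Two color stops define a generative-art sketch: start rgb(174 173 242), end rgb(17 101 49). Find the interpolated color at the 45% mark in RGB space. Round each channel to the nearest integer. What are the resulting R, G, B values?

(103, 141, 155)

45% corresponds to t = 0.45.
R = 174 + 0.45 × (17 − 174) = 174 + 0.45 × -157 = 103.35 → 103
G = 173 + 0.45 × (101 − 173) = 173 + 0.45 × -72 = 140.6 → 141
B = 242 + 0.45 × (49 − 242) = 242 + 0.45 × -193 = 155.15 → 155
So the blended color is (103, 141, 155), about #678d9b.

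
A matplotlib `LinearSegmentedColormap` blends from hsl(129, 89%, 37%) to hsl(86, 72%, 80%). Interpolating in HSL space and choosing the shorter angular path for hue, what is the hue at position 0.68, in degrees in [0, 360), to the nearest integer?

Hue arc: Δh = 86 − 129 = -43° (|Δh| ≤ 180, already the shorter path).
H = 129 + 0.68 × (-43) = 99.76 → 100°

100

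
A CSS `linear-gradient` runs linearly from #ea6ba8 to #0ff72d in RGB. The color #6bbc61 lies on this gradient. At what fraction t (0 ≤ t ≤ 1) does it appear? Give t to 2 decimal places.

Invert the lerp on the R channel (largest span, 219): t = (107 − 234) / (15 − 234) = -127/-219 = 0.57991.
Check on G: (188 − 107)/(247 − 107) = 0.5786 ✓

0.58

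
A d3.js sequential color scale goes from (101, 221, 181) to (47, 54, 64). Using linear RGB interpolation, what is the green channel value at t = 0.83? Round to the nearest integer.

82

G = 221 + 0.83 × (54 − 221) = 82.39 → 82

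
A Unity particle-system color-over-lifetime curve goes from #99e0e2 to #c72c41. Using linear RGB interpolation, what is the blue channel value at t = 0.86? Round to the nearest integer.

88

B₁ = 226 (from #99e0e2), B₂ = 65 (from #c72c41).
B = 226 + 0.86 × (65 − 226) = 87.54 → 88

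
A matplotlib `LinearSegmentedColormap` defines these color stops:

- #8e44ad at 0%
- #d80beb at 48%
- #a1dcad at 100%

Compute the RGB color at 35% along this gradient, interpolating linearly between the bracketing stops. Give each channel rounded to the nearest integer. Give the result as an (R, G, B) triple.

35% lies between the 0% and 48% stops, so the local fraction is t = (35 − 0)/(48 − 0) = 35/48 ≈ 0.7292.
#8e44ad → (142, 68, 173); #d80beb → (216, 11, 235).
R = 142 + 0.7292 × (216 − 142) = 195.961 → 196
G = 68 + 0.7292 × (11 − 68) = 26.436 → 26
B = 173 + 0.7292 × (235 − 173) = 218.21 → 218

(196, 26, 218)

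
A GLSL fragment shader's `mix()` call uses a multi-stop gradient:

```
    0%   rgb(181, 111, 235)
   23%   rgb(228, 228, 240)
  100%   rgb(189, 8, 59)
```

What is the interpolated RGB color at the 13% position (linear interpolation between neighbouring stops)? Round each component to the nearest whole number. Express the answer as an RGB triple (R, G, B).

13% lies between the 0% and 23% stops, so the local fraction is t = (13 − 0)/(23 − 0) = 13/23 ≈ 0.5652.
R = 181 + 0.5652 × (228 − 181) = 207.564 → 208
G = 111 + 0.5652 × (228 − 111) = 177.128 → 177
B = 235 + 0.5652 × (240 − 235) = 237.826 → 238

(208, 177, 238)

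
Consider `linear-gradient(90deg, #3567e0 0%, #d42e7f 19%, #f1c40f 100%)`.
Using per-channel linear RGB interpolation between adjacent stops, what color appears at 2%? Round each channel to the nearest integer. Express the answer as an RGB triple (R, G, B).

(70, 97, 214)

2% lies between the 0% and 19% stops, so the local fraction is t = (2 − 0)/(19 − 0) = 2/19 ≈ 0.1053.
#3567e0 → (53, 103, 224); #d42e7f → (212, 46, 127).
R = 53 + 0.1053 × (212 − 53) = 69.743 → 70
G = 103 + 0.1053 × (46 − 103) = 96.998 → 97
B = 224 + 0.1053 × (127 − 224) = 213.786 → 214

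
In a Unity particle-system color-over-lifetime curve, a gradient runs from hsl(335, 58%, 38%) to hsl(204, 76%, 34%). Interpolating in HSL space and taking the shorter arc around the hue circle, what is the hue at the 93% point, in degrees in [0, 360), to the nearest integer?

Hue arc: Δh = 204 − 335 = -131° (|Δh| ≤ 180, already the shorter path).
H = 335 + 0.93 × (-131) = 213.17 → 213°

213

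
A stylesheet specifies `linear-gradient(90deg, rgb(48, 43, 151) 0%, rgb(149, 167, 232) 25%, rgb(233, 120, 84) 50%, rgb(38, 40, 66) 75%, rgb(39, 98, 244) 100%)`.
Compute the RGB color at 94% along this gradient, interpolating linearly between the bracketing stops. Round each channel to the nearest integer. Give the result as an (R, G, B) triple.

(39, 84, 201)

94% lies between the 75% and 100% stops, so the local fraction is t = (94 − 75)/(100 − 75) = 19/25 ≈ 0.76.
R = 38 + 0.76 × (39 − 38) = 38.76 → 39
G = 40 + 0.76 × (98 − 40) = 84.08 → 84
B = 66 + 0.76 × (244 − 66) = 201.28 → 201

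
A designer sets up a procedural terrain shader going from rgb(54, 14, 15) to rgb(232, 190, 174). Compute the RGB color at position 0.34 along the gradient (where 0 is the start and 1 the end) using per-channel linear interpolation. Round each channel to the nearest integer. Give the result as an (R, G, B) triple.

(115, 74, 69)

R = 54 + 0.34 × (232 − 54) = 54 + 0.34 × 178 = 114.52 → 115
G = 14 + 0.34 × (190 − 14) = 14 + 0.34 × 176 = 73.84 → 74
B = 15 + 0.34 × (174 − 15) = 15 + 0.34 × 159 = 69.06 → 69
So the blended color is (115, 74, 69), about #734a45.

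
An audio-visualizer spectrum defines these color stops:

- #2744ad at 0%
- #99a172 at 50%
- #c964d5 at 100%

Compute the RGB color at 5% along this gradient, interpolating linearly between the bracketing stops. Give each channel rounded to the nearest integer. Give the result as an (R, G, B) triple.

5% lies between the 0% and 50% stops, so the local fraction is t = (5 − 0)/(50 − 0) = 5/50 ≈ 0.1.
#2744ad → (39, 68, 173); #99a172 → (153, 161, 114).
R = 39 + 0.1 × (153 − 39) = 50.4 → 50
G = 68 + 0.1 × (161 − 68) = 77.3 → 77
B = 173 + 0.1 × (114 − 173) = 167.1 → 167

(50, 77, 167)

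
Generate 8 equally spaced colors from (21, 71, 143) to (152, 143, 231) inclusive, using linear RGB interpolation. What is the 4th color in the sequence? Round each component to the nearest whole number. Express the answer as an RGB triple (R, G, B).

With 8 swatches and endpoints inclusive, swatch 4 sits at t = (4 − 1)/(8 − 1) = 3/7 ≈ 0.4286.
R = 21 + 0.4286 × (152 − 21) = 77.147 → 77
G = 71 + 0.4286 × (143 − 71) = 101.859 → 102
B = 143 + 0.4286 × (231 − 143) = 180.717 → 181

(77, 102, 181)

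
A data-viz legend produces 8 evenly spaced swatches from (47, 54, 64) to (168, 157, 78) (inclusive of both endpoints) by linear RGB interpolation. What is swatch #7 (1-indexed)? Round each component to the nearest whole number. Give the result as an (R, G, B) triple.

(151, 142, 76)

With 8 swatches and endpoints inclusive, swatch 7 sits at t = (7 − 1)/(8 − 1) = 6/7 ≈ 0.8571.
R = 47 + 0.8571 × (168 − 47) = 150.709 → 151
G = 54 + 0.8571 × (157 − 54) = 142.281 → 142
B = 64 + 0.8571 × (78 − 64) = 75.999 → 76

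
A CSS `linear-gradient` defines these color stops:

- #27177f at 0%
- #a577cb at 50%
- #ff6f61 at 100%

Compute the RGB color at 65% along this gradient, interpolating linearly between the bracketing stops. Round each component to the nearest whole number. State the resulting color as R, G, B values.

65% lies between the 50% and 100% stops, so the local fraction is t = (65 − 50)/(100 − 50) = 15/50 ≈ 0.3.
#a577cb → (165, 119, 203); #ff6f61 → (255, 111, 97).
R = 165 + 0.3 × (255 − 165) = 192 → 192
G = 119 + 0.3 × (111 − 119) = 116.6 → 117
B = 203 + 0.3 × (97 − 203) = 171.2 → 171

(192, 117, 171)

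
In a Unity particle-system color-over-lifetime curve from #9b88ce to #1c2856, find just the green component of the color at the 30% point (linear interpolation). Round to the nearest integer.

107

G₁ = 136 (from #9b88ce), G₂ = 40 (from #1c2856).
G = 136 + 0.3 × (40 − 136) = 107.2 → 107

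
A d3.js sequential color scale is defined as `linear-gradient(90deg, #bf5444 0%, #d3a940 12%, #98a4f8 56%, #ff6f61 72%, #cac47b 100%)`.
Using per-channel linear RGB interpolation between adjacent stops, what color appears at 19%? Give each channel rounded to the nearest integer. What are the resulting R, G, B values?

(202, 168, 93)

19% lies between the 12% and 56% stops, so the local fraction is t = (19 − 12)/(56 − 12) = 7/44 ≈ 0.1591.
#d3a940 → (211, 169, 64); #98a4f8 → (152, 164, 248).
R = 211 + 0.1591 × (152 − 211) = 201.613 → 202
G = 169 + 0.1591 × (164 − 169) = 168.204 → 168
B = 64 + 0.1591 × (248 − 64) = 93.274 → 93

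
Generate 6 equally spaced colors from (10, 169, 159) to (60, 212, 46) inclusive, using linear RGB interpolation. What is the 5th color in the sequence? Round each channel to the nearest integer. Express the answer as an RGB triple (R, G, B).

(50, 203, 69)

With 6 swatches and endpoints inclusive, swatch 5 sits at t = (5 − 1)/(6 − 1) = 4/5 ≈ 0.8.
R = 10 + 0.8 × (60 − 10) = 50 → 50
G = 169 + 0.8 × (212 − 169) = 203.4 → 203
B = 159 + 0.8 × (46 − 159) = 68.6 → 69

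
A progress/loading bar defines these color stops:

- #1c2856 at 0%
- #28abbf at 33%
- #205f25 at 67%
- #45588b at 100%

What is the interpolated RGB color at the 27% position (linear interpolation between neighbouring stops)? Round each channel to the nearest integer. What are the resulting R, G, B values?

27% lies between the 0% and 33% stops, so the local fraction is t = (27 − 0)/(33 − 0) = 27/33 ≈ 0.8182.
#1c2856 → (28, 40, 86); #28abbf → (40, 171, 191).
R = 28 + 0.8182 × (40 − 28) = 37.818 → 38
G = 40 + 0.8182 × (171 − 40) = 147.184 → 147
B = 86 + 0.8182 × (191 − 86) = 171.911 → 172

(38, 147, 172)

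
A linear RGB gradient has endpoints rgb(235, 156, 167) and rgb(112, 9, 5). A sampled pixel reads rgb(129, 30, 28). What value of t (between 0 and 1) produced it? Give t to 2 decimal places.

Invert the lerp on the B channel (largest span, 162): t = (28 − 167) / (5 − 167) = -139/-162 = 0.85802.
Check on R: (129 − 235)/(112 − 235) = 0.8618 ✓

0.86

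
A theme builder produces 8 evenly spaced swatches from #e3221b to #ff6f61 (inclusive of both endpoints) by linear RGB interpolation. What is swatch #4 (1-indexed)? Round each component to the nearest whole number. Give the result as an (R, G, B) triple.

(239, 67, 57)

With 8 swatches and endpoints inclusive, swatch 4 sits at t = (4 − 1)/(8 − 1) = 3/7 ≈ 0.4286.
#e3221b → (227, 34, 27); #ff6f61 → (255, 111, 97).
R = 227 + 0.4286 × (255 − 227) = 239.001 → 239
G = 34 + 0.4286 × (111 − 34) = 67.002 → 67
B = 27 + 0.4286 × (97 − 27) = 57.002 → 57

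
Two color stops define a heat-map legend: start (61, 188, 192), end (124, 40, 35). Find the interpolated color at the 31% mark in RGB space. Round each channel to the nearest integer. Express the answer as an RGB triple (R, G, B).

(81, 142, 143)

31% corresponds to t = 0.31.
R = 61 + 0.31 × (124 − 61) = 61 + 0.31 × 63 = 80.53 → 81
G = 188 + 0.31 × (40 − 188) = 188 + 0.31 × -148 = 142.12 → 142
B = 192 + 0.31 × (35 − 192) = 192 + 0.31 × -157 = 143.33 → 143
So the blended color is (81, 142, 143), about #518e8f.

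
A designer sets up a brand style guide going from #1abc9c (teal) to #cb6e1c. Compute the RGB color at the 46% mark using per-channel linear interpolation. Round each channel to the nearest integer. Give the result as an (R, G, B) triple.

#1abc9c → (26, 188, 156); #cb6e1c → (203, 110, 28).
46% corresponds to t = 0.46.
R = 26 + 0.46 × (203 − 26) = 26 + 0.46 × 177 = 107.42 → 107
G = 188 + 0.46 × (110 − 188) = 188 + 0.46 × -78 = 152.12 → 152
B = 156 + 0.46 × (28 − 156) = 156 + 0.46 × -128 = 97.12 → 97

(107, 152, 97)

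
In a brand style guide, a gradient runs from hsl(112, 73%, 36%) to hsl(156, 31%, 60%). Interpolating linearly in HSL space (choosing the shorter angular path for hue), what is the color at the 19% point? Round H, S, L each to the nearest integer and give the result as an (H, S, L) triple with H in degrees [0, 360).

(120, 65, 41)

Hue arc: Δh = 156 − 112 = 44° (|Δh| ≤ 180, already the shorter path).
H = 112 + 0.19 × (44) = 120.36 → 120°
S = 73 + 0.19 × (31 − 73) = 65.02 → 65%
L = 36 + 0.19 × (60 − 36) = 40.56 → 41%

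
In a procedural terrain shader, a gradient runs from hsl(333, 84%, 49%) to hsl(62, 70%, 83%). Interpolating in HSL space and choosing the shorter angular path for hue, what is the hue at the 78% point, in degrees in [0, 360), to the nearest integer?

Hue: 62 − 333 = -271°, but |-271| > 180 so the shorter arc goes the other way: Δh = -271 + 360 = 89°.
H = 333 + 0.78 × (89) = 402.42 → 402 → 402 mod 360 = 42°

42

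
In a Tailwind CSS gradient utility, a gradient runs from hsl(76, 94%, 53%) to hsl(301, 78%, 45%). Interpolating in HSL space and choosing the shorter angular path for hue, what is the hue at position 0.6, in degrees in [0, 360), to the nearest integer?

355

Hue: 301 − 76 = 225°, but |225| > 180 so the shorter arc goes the other way: Δh = 225 − 360 = -135°.
H = 76 + 0.6 × (-135) = -5 → -5 → -5 mod 360 = 355°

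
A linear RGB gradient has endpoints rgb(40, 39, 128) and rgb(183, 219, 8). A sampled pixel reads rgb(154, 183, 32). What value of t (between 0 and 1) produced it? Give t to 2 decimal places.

0.80

Invert the lerp on the G channel (largest span, 180): t = (183 − 39) / (219 − 39) = 144/180 = 0.8.
Check on R: (154 − 40)/(183 − 40) = 0.7972 ✓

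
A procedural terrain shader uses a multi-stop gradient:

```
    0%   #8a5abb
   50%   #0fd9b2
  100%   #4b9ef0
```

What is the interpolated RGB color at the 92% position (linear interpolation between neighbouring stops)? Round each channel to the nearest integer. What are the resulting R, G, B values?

92% lies between the 50% and 100% stops, so the local fraction is t = (92 − 50)/(100 − 50) = 42/50 ≈ 0.84.
#0fd9b2 → (15, 217, 178); #4b9ef0 → (75, 158, 240).
R = 15 + 0.84 × (75 − 15) = 65.4 → 65
G = 217 + 0.84 × (158 − 217) = 167.44 → 167
B = 178 + 0.84 × (240 − 178) = 230.08 → 230

(65, 167, 230)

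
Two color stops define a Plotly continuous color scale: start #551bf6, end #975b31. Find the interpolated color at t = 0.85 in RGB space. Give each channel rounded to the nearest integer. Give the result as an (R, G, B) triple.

(141, 81, 79)

#551bf6 → (85, 27, 246); #975b31 → (151, 91, 49).
R = 85 + 0.85 × (151 − 85) = 85 + 0.85 × 66 = 141.1 → 141
G = 27 + 0.85 × (91 − 27) = 27 + 0.85 × 64 = 81.4 → 81
B = 246 + 0.85 × (49 − 246) = 246 + 0.85 × -197 = 78.55 → 79
So the blended color is (141, 81, 79), about #8d514f.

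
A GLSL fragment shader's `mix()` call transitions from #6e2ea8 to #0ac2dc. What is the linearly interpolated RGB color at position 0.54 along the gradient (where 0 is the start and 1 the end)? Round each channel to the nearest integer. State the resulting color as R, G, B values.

(56, 126, 196)

#6e2ea8 → (110, 46, 168); #0ac2dc → (10, 194, 220).
R = 110 + 0.54 × (10 − 110) = 110 + 0.54 × -100 = 56 → 56
G = 46 + 0.54 × (194 − 46) = 46 + 0.54 × 148 = 125.92 → 126
B = 168 + 0.54 × (220 − 168) = 168 + 0.54 × 52 = 196.08 → 196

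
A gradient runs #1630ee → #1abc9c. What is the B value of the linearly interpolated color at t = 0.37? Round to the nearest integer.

208

B₁ = 238 (from #1630ee), B₂ = 156 (from #1abc9c).
B = 238 + 0.37 × (156 − 238) = 207.66 → 208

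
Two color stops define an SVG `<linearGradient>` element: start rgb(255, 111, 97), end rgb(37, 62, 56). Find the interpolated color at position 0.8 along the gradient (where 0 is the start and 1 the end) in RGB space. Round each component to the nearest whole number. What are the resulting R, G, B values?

R = 255 + 0.8 × (37 − 255) = 255 + 0.8 × -218 = 80.6 → 81
G = 111 + 0.8 × (62 − 111) = 111 + 0.8 × -49 = 71.8 → 72
B = 97 + 0.8 × (56 − 97) = 97 + 0.8 × -41 = 64.2 → 64

(81, 72, 64)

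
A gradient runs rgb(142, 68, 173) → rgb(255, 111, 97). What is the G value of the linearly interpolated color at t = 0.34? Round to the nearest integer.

83

G = 68 + 0.34 × (111 − 68) = 82.62 → 83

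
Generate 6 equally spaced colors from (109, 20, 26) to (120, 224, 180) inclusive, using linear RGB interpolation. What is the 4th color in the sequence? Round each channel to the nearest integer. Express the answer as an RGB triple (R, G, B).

With 6 swatches and endpoints inclusive, swatch 4 sits at t = (4 − 1)/(6 − 1) = 3/5 ≈ 0.6.
R = 109 + 0.6 × (120 − 109) = 115.6 → 116
G = 20 + 0.6 × (224 − 20) = 142.4 → 142
B = 26 + 0.6 × (180 − 26) = 118.4 → 118

(116, 142, 118)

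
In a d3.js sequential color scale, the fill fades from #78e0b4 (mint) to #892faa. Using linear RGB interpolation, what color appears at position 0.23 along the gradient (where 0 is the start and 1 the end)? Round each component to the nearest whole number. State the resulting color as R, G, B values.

#78e0b4 → (120, 224, 180); #892faa → (137, 47, 170).
R = 120 + 0.23 × (137 − 120) = 120 + 0.23 × 17 = 123.91 → 124
G = 224 + 0.23 × (47 − 224) = 224 + 0.23 × -177 = 183.29 → 183
B = 180 + 0.23 × (170 − 180) = 180 + 0.23 × -10 = 177.7 → 178
So the blended color is (124, 183, 178), about #7cb7b2.

(124, 183, 178)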